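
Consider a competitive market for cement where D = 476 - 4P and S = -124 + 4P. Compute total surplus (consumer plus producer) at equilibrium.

Equilibrium: 476 - 4P = -124 + 4P gives P* = 75, Q* = 176.
Demand choke price: P = 119; supply starts at P = 31.
CS = ½(119 − 75)(176) = 3872; PS = ½(75 − 31)(176) = 3872.

Total surplus = 7744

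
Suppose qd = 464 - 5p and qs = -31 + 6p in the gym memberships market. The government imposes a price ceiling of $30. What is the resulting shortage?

Shortage = 165

Equilibrium price would be p* = 45, so the ceiling at 30 binds.
At p = 30: qd = 464 − 5(30) = 314, qs = -31 + 6(30) = 149.
Shortage = 314 − 149 = 165.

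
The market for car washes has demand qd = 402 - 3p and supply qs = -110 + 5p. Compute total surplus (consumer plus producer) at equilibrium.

Total surplus = 11760

Equilibrium: 402 - 3p = -110 + 5p gives p* = 64, q* = 210.
Demand choke price: p = 134; supply starts at p = 22.
CS = ½(134 − 64)(210) = 7350; PS = ½(64 − 22)(210) = 4410.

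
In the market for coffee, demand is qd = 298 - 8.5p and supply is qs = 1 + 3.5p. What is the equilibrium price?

p* = 24.75

Set qd = qs: 298 - 8.5p = 1 + 3.5p.
297 = 12p, so p* = 24.75.
q* = 298 − 8.5(24.75) = 87.625.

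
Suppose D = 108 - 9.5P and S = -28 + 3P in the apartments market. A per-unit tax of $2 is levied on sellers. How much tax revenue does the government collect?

Tax revenue = 0.16

Pre-tax equilibrium: P* = 10.88, Q* = 4.64.
Tax on sellers shifts supply to S = -28 + 3(P − 2) = -34 + 3P.
108 - 9.5P = -34 + 3P gives buyer price Pb = 11.36; sellers receive Ps = 11.36 − 2 = 9.36.
New quantity: Q = 108 − 9.5(11.36) = 0.08.
Revenue = 2 × 0.08 = 0.16.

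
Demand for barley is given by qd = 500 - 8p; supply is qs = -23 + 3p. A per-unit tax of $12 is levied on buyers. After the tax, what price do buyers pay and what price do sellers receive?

Buyers pay 559/11, sellers receive 427/11

Pre-tax equilibrium: p* = 523/11, q* = 1316/11.
Tax on buyers shifts demand to qd = 500 − 8(p + 12) = 404 - 8p.
404 - 8p = -23 + 3p gives seller price ps = 427/11; buyers pay pb = 427/11 + 12 = 559/11.
New quantity: q = 500 − 8(559/11) = 1028/11.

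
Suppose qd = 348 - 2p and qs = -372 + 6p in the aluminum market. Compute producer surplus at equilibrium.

Equilibrium: 348 - 2p = -372 + 6p gives p* = 90, q* = 168.
Supply starts at p = 62 (where qs = 0).
PS = ½(90 − 62)(168) = 2352.

Producer surplus = 2352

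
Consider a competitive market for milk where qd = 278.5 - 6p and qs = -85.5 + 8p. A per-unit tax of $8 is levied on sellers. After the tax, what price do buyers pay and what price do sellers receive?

Buyers pay 214/7, sellers receive 158/7

Pre-tax equilibrium: p* = 26, q* = 122.5.
Tax on sellers shifts supply to qs = -85.5 + 8(p − 8) = -149.5 + 8p.
278.5 - 6p = -149.5 + 8p gives buyer price pb = 214/7; sellers receive ps = 214/7 − 8 = 158/7.
New quantity: q = 278.5 − 6(214/7) = 1331/14.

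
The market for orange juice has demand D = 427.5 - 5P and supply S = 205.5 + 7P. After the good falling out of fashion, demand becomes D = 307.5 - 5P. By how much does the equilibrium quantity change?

Original equilibrium: P* = 18.5, Q* = 335.
New equilibrium: 307.5 - 5P = 205.5 + 7P, so 102 = 12P and P' = 8.5; Q' = 307.5 − 5(8.5) = 265.
Change in quantity: 265 − 335 = -70.

ΔQ = -70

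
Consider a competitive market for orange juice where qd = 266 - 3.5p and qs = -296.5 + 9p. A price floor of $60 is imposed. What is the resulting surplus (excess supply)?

Surplus = 187.5

Equilibrium price would be p* = 45, so the floor at 60 binds.
At p = 60: qd = 56, qs = 243.5.
Surplus = 243.5 − 56 = 187.5.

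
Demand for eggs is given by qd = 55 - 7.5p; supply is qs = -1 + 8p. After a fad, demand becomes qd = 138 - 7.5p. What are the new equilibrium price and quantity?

p' = 278/31, q' = 2193/31

Original equilibrium: p* = 112/31, q* = 865/31.
New equilibrium: 138 - 7.5p = -1 + 8p, so 139 = 15.5p and p' = 278/31; q' = 138 − 7.5(278/31) = 2193/31.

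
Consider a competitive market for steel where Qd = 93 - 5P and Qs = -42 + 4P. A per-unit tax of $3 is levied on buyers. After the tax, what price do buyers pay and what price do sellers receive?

Buyers pay 49/3, sellers receive 40/3

Pre-tax equilibrium: P* = 15, Q* = 18.
Tax on buyers shifts demand to Qd = 93 − 5(P + 3) = 78 - 5P.
78 - 5P = -42 + 4P gives seller price Ps = 40/3; buyers pay Pb = 40/3 + 3 = 49/3.
New quantity: Q = 93 − 5(49/3) = 34/3.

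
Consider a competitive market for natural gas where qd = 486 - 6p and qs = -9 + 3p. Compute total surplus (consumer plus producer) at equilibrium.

Total surplus = 6084

Equilibrium: 486 - 6p = -9 + 3p gives p* = 55, q* = 156.
Demand choke price: p = 81; supply starts at p = 3.
CS = ½(81 − 55)(156) = 2028; PS = ½(55 − 3)(156) = 4056.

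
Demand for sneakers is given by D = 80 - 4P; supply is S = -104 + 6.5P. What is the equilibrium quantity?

Q* = 208/21

Set D = S: 80 - 4P = -104 + 6.5P.
184 = 10.5P, so P* = 368/21.
Q* = 80 − 4(368/21) = 208/21.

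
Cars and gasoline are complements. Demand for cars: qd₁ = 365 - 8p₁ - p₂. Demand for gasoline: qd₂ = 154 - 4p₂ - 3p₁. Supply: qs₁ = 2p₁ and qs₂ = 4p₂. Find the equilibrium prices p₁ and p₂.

p₁ = 2766/77, p₂ = 445/77

Market 1: 365 - 8p₁ - p₂ = 2p₁ → 10p₁ + p₂ = 365.
Market 2: 8p₂ + 3p₁ = 154.
Eliminating p₂: 8×(1) − 1×(2) gives 77p₁ = 2766, so p₁ = 2766/77.
Back-substitute into (2): p₂ = (154 − 3×2766/77) / 8 = 445/77.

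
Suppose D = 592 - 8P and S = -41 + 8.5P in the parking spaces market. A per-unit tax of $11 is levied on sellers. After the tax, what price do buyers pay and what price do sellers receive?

Pre-tax equilibrium: P* = 422/11, Q* = 3136/11.
Tax on sellers shifts supply to S = -41 + 8.5(P − 11) = -134.5 + 8.5P.
592 - 8P = -134.5 + 8.5P gives buyer price Pb = 1453/33; sellers receive Ps = 1453/33 − 11 = 1090/33.
New quantity: Q = 592 − 8(1453/33) = 7912/33.

Buyers pay 1453/33, sellers receive 1090/33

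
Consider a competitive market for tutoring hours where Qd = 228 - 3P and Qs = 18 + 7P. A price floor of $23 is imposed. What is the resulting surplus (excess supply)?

Equilibrium price would be P* = 21, so the floor at 23 binds.
At P = 23: Qd = 159, Qs = 179.
Surplus = 179 − 159 = 20.

Surplus = 20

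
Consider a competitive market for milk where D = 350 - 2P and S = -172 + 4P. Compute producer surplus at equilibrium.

Equilibrium: 350 - 2P = -172 + 4P gives P* = 87, Q* = 176.
Supply starts at P = 43 (where S = 0).
PS = ½(87 − 43)(176) = 3872.

Producer surplus = 3872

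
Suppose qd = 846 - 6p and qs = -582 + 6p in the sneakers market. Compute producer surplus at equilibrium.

Producer surplus = 1452

Equilibrium: 846 - 6p = -582 + 6p gives p* = 119, q* = 132.
Supply starts at p = 97 (where qs = 0).
PS = ½(119 − 97)(132) = 1452.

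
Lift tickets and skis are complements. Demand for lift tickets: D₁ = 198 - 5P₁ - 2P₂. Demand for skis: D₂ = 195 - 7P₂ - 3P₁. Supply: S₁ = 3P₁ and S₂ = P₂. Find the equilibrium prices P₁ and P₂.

Market 1: 198 - 5P₁ - 2P₂ = 3P₁ → 8P₁ + 2P₂ = 198.
Market 2: 8P₂ + 3P₁ = 195.
Eliminating P₂: 8×(1) − 2×(2) gives 58P₁ = 1194, so P₁ = 597/29.
Back-substitute into (2): P₂ = (195 − 3×597/29) / 8 = 483/29.

P₁ = 597/29, P₂ = 483/29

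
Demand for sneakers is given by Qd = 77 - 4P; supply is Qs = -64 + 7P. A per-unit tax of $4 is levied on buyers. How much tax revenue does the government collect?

Tax revenue = 684/11

Pre-tax equilibrium: P* = 141/11, Q* = 283/11.
Tax on buyers shifts demand to Qd = 77 − 4(P + 4) = 61 - 4P.
61 - 4P = -64 + 7P gives seller price Ps = 125/11; buyers pay Pb = 125/11 + 4 = 169/11.
New quantity: Q = 77 − 4(169/11) = 171/11.
Revenue = 4 × 171/11 = 684/11.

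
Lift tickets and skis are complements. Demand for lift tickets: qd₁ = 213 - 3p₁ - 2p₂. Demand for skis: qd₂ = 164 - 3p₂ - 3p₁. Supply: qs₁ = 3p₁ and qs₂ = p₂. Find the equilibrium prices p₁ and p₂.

Market 1: 213 - 3p₁ - 2p₂ = 3p₁ → 6p₁ + 2p₂ = 213.
Market 2: 4p₂ + 3p₁ = 164.
Eliminating p₂: 4×(1) − 2×(2) gives 18p₁ = 524, so p₁ = 262/9.
Back-substitute into (2): p₂ = (164 − 3×262/9) / 4 = 115/6.

p₁ = 262/9, p₂ = 115/6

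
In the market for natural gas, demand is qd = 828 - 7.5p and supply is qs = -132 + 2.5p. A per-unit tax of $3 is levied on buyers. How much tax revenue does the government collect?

Tax revenue = 307.125

Pre-tax equilibrium: p* = 96, q* = 108.
Tax on buyers shifts demand to qd = 828 − 7.5(p + 3) = 805.5 - 7.5p.
805.5 - 7.5p = -132 + 2.5p gives seller price ps = 93.75; buyers pay pb = 93.75 + 3 = 96.75.
New quantity: q = 828 − 7.5(96.75) = 102.375.
Revenue = 3 × 102.375 = 307.125.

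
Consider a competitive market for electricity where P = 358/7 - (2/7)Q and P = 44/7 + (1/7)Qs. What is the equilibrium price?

Set the two price expressions equal: 358/7 - (2/7)Q = 44/7 + (1/7)Q.
314/7 = (3/7)Q, so Q* = 314/3.
P* = 358/7 − (2/7)(314/3) = 446/21.

P* = 446/21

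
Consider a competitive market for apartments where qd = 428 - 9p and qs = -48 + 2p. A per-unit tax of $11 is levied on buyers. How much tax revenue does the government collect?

Tax revenue = 226

Pre-tax equilibrium: p* = 476/11, q* = 424/11.
Tax on buyers shifts demand to qd = 428 − 9(p + 11) = 329 - 9p.
329 - 9p = -48 + 2p gives seller price ps = 377/11; buyers pay pb = 377/11 + 11 = 498/11.
New quantity: q = 428 − 9(498/11) = 226/11.
Revenue = 11 × 226/11 = 226.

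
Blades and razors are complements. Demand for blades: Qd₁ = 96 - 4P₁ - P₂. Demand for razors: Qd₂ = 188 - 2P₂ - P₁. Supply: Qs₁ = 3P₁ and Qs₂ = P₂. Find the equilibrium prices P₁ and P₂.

P₁ = 5, P₂ = 61

Market 1: 96 - 4P₁ - P₂ = 3P₁ → 7P₁ + P₂ = 96.
Market 2: 3P₂ + P₁ = 188.
Eliminating P₂: 3×(1) − 1×(2) gives 20P₁ = 100, so P₁ = 5.
Back-substitute into (2): P₂ = (188 − 1×5) / 3 = 61.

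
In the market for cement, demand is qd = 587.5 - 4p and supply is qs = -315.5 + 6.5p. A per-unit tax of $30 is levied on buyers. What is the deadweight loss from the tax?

Pre-tax equilibrium: p* = 86, q* = 243.5.
Tax on buyers shifts demand to qd = 587.5 − 4(p + 30) = 467.5 - 4p.
467.5 - 4p = -315.5 + 6.5p gives seller price ps = 522/7; buyers pay pb = 522/7 + 30 = 732/7.
New quantity: q = 587.5 − 4(732/7) = 2369/14.
DWL = ½ × 30 × (243.5 − 2369/14) = 7800/7.

Deadweight loss = 7800/7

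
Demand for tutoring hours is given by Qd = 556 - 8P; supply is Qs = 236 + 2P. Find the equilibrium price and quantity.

P* = 32, Q* = 300

Set Qd = Qs: 556 - 8P = 236 + 2P.
320 = 10P, so P* = 32.
Q* = 556 − 8(32) = 300.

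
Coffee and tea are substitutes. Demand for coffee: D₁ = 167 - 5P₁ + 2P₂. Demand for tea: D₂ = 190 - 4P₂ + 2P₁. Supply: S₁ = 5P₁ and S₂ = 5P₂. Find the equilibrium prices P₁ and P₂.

Market 1: 167 - 5P₁ + 2P₂ = 5P₁ → 10P₁ - 2P₂ = 167.
Market 2: 9P₂ - 2P₁ = 190.
Eliminating P₂: 9×(1) + 2×(2) gives 86P₁ = 1883, so P₁ = 1883/86.
Back-substitute into (2): P₂ = (190 + 2×1883/86) / 9 = 1117/43.

P₁ = 1883/86, P₂ = 1117/43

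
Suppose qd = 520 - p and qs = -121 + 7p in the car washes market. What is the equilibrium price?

Set qd = qs: 520 - p = -121 + 7p.
641 = 8p, so p* = 80.125.
q* = 520 − 1(80.125) = 439.875.

p* = 80.125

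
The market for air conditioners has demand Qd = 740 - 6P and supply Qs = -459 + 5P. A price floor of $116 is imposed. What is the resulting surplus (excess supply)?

Equilibrium price would be P* = 109, so the floor at 116 binds.
At P = 116: Qd = 44, Qs = 121.
Surplus = 121 − 44 = 77.

Surplus = 77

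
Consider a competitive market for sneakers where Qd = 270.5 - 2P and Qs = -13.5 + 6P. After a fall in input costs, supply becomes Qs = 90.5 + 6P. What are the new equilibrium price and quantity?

P' = 22.5, Q' = 225.5

Original equilibrium: P* = 35.5, Q* = 199.5.
New equilibrium: 270.5 - 2P = 90.5 + 6P, so 180 = 8P and P' = 22.5; Q' = 270.5 − 2(22.5) = 225.5.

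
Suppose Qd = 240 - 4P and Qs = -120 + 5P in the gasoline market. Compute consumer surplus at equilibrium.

Consumer surplus = 800

Equilibrium: 240 - 4P = -120 + 5P gives P* = 40, Q* = 80.
Demand choke price (Qd = 0): P = 60.
CS = ½(60 − 40)(80) = 800.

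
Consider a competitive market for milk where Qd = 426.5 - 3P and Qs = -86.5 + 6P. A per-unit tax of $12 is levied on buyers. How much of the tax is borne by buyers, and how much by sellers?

Buyers bear $8, sellers bear $4

Pre-tax equilibrium: P* = 57, Q* = 255.5.
Tax on buyers shifts demand to Qd = 426.5 − 3(P + 12) = 390.5 - 3P.
390.5 - 3P = -86.5 + 6P gives seller price Ps = 53; buyers pay Pb = 53 + 12 = 65.
New quantity: Q = 426.5 − 3(65) = 231.5.
Buyer burden = 65 − 57 = 8; seller burden = 57 − 53 = 4.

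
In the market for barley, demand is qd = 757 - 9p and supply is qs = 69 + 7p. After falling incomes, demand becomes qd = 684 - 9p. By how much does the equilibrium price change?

Original equilibrium: p* = 43, q* = 370.
New equilibrium: 684 - 9p = 69 + 7p, so 615 = 16p and p' = 38.4375; q' = 684 − 9(38.4375) = 338.0625.
Change in price: 38.4375 − 43 = -4.5625.

Δp = -4.5625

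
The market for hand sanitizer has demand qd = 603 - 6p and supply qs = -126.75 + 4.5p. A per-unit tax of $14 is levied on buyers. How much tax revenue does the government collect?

Pre-tax equilibrium: p* = 69.5, q* = 186.
Tax on buyers shifts demand to qd = 603 − 6(p + 14) = 519 - 6p.
519 - 6p = -126.75 + 4.5p gives seller price ps = 61.5; buyers pay pb = 61.5 + 14 = 75.5.
New quantity: q = 603 − 6(75.5) = 150.
Revenue = 14 × 150 = 2100.

Tax revenue = 2100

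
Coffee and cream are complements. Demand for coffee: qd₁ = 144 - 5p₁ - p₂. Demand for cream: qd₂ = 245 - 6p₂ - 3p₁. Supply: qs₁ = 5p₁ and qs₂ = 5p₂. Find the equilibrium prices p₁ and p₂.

p₁ = 1339/107, p₂ = 2018/107

Market 1: 144 - 5p₁ - p₂ = 5p₁ → 10p₁ + p₂ = 144.
Market 2: 11p₂ + 3p₁ = 245.
Eliminating p₂: 11×(1) − 1×(2) gives 107p₁ = 1339, so p₁ = 1339/107.
Back-substitute into (2): p₂ = (245 − 3×1339/107) / 11 = 2018/107.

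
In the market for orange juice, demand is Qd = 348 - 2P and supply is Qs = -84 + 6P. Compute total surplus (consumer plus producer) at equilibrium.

Total surplus = 19200

Equilibrium: 348 - 2P = -84 + 6P gives P* = 54, Q* = 240.
Demand choke price: P = 174; supply starts at P = 14.
CS = ½(174 − 54)(240) = 14400; PS = ½(54 − 14)(240) = 4800.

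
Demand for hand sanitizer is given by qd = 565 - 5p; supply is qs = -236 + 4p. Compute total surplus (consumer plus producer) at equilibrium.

Total surplus = 3240

Equilibrium: 565 - 5p = -236 + 4p gives p* = 89, q* = 120.
Demand choke price: p = 113; supply starts at p = 59.
CS = ½(113 − 89)(120) = 1440; PS = ½(89 − 59)(120) = 1800.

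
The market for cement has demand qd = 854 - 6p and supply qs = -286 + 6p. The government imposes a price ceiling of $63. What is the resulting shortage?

Shortage = 384

Equilibrium price would be p* = 95, so the ceiling at 63 binds.
At p = 63: qd = 854 − 6(63) = 476, qs = -286 + 6(63) = 92.
Shortage = 476 − 92 = 384.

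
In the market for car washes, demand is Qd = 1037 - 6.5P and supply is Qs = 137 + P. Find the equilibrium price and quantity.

P* = 120, Q* = 257

Set Qd = Qs: 1037 - 6.5P = 137 + P.
900 = 7.5P, so P* = 120.
Q* = 1037 − 6.5(120) = 257.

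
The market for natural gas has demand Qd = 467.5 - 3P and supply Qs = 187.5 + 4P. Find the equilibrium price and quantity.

Set Qd = Qs: 467.5 - 3P = 187.5 + 4P.
280 = 7P, so P* = 40.
Q* = 467.5 − 3(40) = 347.5.

P* = 40, Q* = 347.5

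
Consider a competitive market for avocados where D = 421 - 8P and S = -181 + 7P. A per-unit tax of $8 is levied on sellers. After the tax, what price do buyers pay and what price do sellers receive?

Buyers pay 658/15, sellers receive 538/15

Pre-tax equilibrium: P* = 602/15, Q* = 1499/15.
Tax on sellers shifts supply to S = -181 + 7(P − 8) = -237 + 7P.
421 - 8P = -237 + 7P gives buyer price Pb = 658/15; sellers receive Ps = 658/15 − 8 = 538/15.
New quantity: Q = 421 − 8(658/15) = 1051/15.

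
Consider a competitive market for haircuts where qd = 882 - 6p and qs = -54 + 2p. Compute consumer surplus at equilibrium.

Equilibrium: 882 - 6p = -54 + 2p gives p* = 117, q* = 180.
Demand choke price (qd = 0): p = 147.
CS = ½(147 − 117)(180) = 2700.

Consumer surplus = 2700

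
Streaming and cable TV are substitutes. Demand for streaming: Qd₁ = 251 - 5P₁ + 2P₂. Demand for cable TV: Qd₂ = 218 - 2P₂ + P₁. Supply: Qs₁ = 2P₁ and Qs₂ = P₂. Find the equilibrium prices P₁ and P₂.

P₁ = 1189/19, P₂ = 1777/19

Market 1: 251 - 5P₁ + 2P₂ = 2P₁ → 7P₁ - 2P₂ = 251.
Market 2: 3P₂ - P₁ = 218.
Eliminating P₂: 3×(1) + 2×(2) gives 19P₁ = 1189, so P₁ = 1189/19.
Back-substitute into (2): P₂ = (218 + 1×1189/19) / 3 = 1777/19.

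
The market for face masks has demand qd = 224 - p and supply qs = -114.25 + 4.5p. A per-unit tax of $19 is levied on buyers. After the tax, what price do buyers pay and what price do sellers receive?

Buyers pay 1695/22, sellers receive 1277/22

Pre-tax equilibrium: p* = 61.5, q* = 162.5.
Tax on buyers shifts demand to qd = 224 − 1(p + 19) = 205 - p.
205 - p = -114.25 + 4.5p gives seller price ps = 1277/22; buyers pay pb = 1277/22 + 19 = 1695/22.
New quantity: q = 224 − 1(1695/22) = 3233/22.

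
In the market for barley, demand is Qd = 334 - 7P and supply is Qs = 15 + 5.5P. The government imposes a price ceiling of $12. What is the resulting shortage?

Equilibrium price would be P* = 25.52, so the ceiling at 12 binds.
At P = 12: Qd = 334 − 7(12) = 250, Qs = 15 + 5.5(12) = 81.
Shortage = 250 − 81 = 169.

Shortage = 169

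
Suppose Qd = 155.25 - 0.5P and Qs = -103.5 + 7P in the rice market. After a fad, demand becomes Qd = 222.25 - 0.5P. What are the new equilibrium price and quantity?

Original equilibrium: P* = 34.5, Q* = 138.
New equilibrium: 222.25 - 0.5P = -103.5 + 7P, so 325.75 = 7.5P and P' = 1303/30; Q' = 222.25 − 0.5(1303/30) = 3008/15.

P' = 1303/30, Q' = 3008/15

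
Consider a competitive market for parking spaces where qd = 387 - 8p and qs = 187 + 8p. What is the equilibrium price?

Set qd = qs: 387 - 8p = 187 + 8p.
200 = 16p, so p* = 12.5.
q* = 387 − 8(12.5) = 287.

p* = 12.5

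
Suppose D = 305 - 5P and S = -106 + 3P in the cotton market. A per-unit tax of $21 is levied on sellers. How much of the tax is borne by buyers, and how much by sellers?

Pre-tax equilibrium: P* = 51.375, Q* = 48.125.
Tax on sellers shifts supply to S = -106 + 3(P − 21) = -169 + 3P.
305 - 5P = -169 + 3P gives buyer price Pb = 59.25; sellers receive Ps = 59.25 − 21 = 38.25.
New quantity: Q = 305 − 5(59.25) = 8.75.
Buyer burden = 59.25 − 51.375 = 7.875; seller burden = 51.375 − 38.25 = 13.125.

Buyers bear $7.875, sellers bear $13.125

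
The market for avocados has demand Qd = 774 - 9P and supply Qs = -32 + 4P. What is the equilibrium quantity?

Set Qd = Qs: 774 - 9P = -32 + 4P.
806 = 13P, so P* = 62.
Q* = 774 − 9(62) = 216.

Q* = 216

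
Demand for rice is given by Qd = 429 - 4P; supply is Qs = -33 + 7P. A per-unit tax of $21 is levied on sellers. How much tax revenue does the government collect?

Tax revenue = 47943/11

Pre-tax equilibrium: P* = 42, Q* = 261.
Tax on sellers shifts supply to Qs = -33 + 7(P − 21) = -180 + 7P.
429 - 4P = -180 + 7P gives buyer price Pb = 609/11; sellers receive Ps = 609/11 − 21 = 378/11.
New quantity: Q = 429 − 4(609/11) = 2283/11.
Revenue = 21 × 2283/11 = 47943/11.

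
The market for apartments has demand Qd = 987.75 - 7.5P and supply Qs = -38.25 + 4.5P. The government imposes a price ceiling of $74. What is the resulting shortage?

Shortage = 138

Equilibrium price would be P* = 85.5, so the ceiling at 74 binds.
At P = 74: Qd = 987.75 − 7.5(74) = 432.75, Qs = -38.25 + 4.5(74) = 294.75.
Shortage = 432.75 − 294.75 = 138.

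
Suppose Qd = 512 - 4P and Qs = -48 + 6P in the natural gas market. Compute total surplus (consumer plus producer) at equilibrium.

Total surplus = 17280

Equilibrium: 512 - 4P = -48 + 6P gives P* = 56, Q* = 288.
Demand choke price: P = 128; supply starts at P = 8.
CS = ½(128 − 56)(288) = 10368; PS = ½(56 − 8)(288) = 6912.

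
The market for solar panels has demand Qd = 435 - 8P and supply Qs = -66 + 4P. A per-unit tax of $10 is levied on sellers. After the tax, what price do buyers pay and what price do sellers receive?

Buyers pay 541/12, sellers receive 421/12

Pre-tax equilibrium: P* = 41.75, Q* = 101.
Tax on sellers shifts supply to Qs = -66 + 4(P − 10) = -106 + 4P.
435 - 8P = -106 + 4P gives buyer price Pb = 541/12; sellers receive Ps = 541/12 − 10 = 421/12.
New quantity: Q = 435 − 8(541/12) = 223/3.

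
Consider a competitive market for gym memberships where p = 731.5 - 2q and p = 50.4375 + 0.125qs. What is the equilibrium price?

p* = 90.5

Set the two price expressions equal: 731.5 - 2q = 50.4375 + 0.125q.
681.0625 = 2.125q, so q* = 320.5.
p* = 731.5 − (2)(320.5) = 90.5.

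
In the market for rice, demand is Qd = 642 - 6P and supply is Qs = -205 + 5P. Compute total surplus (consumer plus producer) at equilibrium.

Total surplus = 5940

Equilibrium: 642 - 6P = -205 + 5P gives P* = 77, Q* = 180.
Demand choke price: P = 107; supply starts at P = 41.
CS = ½(107 − 77)(180) = 2700; PS = ½(77 − 41)(180) = 3240.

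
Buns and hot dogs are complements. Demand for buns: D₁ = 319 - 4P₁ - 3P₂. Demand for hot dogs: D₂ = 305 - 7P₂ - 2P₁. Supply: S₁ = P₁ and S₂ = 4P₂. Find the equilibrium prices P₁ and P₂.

Market 1: 319 - 4P₁ - 3P₂ = P₁ → 5P₁ + 3P₂ = 319.
Market 2: 11P₂ + 2P₁ = 305.
Eliminating P₂: 11×(1) − 3×(2) gives 49P₁ = 2594, so P₁ = 2594/49.
Back-substitute into (2): P₂ = (305 − 2×2594/49) / 11 = 887/49.

P₁ = 2594/49, P₂ = 887/49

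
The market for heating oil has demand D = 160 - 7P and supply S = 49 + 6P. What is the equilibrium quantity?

Q* = 1303/13

Set D = S: 160 - 7P = 49 + 6P.
111 = 13P, so P* = 111/13.
Q* = 160 − 7(111/13) = 1303/13.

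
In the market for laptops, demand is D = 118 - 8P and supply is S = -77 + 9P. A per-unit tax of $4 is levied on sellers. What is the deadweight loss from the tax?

Pre-tax equilibrium: P* = 195/17, Q* = 446/17.
Tax on sellers shifts supply to S = -77 + 9(P − 4) = -113 + 9P.
118 - 8P = -113 + 9P gives buyer price Pb = 231/17; sellers receive Ps = 231/17 − 4 = 163/17.
New quantity: Q = 118 − 8(231/17) = 158/17.
DWL = ½ × 4 × (446/17 − 158/17) = 576/17.

Deadweight loss = 576/17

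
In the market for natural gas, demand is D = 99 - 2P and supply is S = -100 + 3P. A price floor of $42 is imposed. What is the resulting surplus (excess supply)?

Surplus = 11

Equilibrium price would be P* = 39.8, so the floor at 42 binds.
At P = 42: D = 15, S = 26.
Surplus = 26 − 15 = 11.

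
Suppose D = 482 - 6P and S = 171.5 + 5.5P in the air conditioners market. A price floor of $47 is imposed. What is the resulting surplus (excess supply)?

Surplus = 230

Equilibrium price would be P* = 27, so the floor at 47 binds.
At P = 47: D = 200, S = 430.
Surplus = 430 − 200 = 230.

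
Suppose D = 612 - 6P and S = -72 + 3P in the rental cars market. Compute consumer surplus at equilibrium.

Consumer surplus = 2028

Equilibrium: 612 - 6P = -72 + 3P gives P* = 76, Q* = 156.
Demand choke price (D = 0): P = 102.
CS = ½(102 − 76)(156) = 2028.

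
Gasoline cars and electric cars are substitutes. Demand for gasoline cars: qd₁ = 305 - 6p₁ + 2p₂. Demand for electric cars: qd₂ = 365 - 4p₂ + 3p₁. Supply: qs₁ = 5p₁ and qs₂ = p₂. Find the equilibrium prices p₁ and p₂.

Market 1: 305 - 6p₁ + 2p₂ = 5p₁ → 11p₁ - 2p₂ = 305.
Market 2: 5p₂ - 3p₁ = 365.
Eliminating p₂: 5×(1) + 2×(2) gives 49p₁ = 2255, so p₁ = 2255/49.
Back-substitute into (2): p₂ = (365 + 3×2255/49) / 5 = 4930/49.

p₁ = 2255/49, p₂ = 4930/49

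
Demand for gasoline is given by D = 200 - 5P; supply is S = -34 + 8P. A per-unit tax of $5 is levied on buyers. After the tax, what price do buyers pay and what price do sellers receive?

Buyers pay 274/13, sellers receive 209/13

Pre-tax equilibrium: P* = 18, Q* = 110.
Tax on buyers shifts demand to D = 200 − 5(P + 5) = 175 - 5P.
175 - 5P = -34 + 8P gives seller price Ps = 209/13; buyers pay Pb = 209/13 + 5 = 274/13.
New quantity: Q = 200 − 5(274/13) = 1230/13.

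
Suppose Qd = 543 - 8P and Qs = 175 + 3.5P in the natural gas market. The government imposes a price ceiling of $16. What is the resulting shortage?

Shortage = 184

Equilibrium price would be P* = 32, so the ceiling at 16 binds.
At P = 16: Qd = 543 − 8(16) = 415, Qs = 175 + 3.5(16) = 231.
Shortage = 415 − 231 = 184.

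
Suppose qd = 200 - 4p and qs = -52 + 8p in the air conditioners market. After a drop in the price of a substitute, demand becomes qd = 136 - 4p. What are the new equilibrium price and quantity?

p' = 47/3, q' = 220/3

Original equilibrium: p* = 21, q* = 116.
New equilibrium: 136 - 4p = -52 + 8p, so 188 = 12p and p' = 47/3; q' = 136 − 4(47/3) = 220/3.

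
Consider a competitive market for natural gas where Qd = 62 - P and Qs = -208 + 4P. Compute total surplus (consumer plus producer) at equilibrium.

Equilibrium: 62 - P = -208 + 4P gives P* = 54, Q* = 8.
Demand choke price: P = 62; supply starts at P = 52.
CS = ½(62 − 54)(8) = 32; PS = ½(54 − 52)(8) = 8.

Total surplus = 40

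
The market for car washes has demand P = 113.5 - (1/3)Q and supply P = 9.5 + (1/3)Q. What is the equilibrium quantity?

Set the two price expressions equal: 113.5 - (1/3)Q = 9.5 + (1/3)Q.
104 = (2/3)Q, so Q* = 156.
P* = 113.5 − (1/3)(156) = 61.5.

Q* = 156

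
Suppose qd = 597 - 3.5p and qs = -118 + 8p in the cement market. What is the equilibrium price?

Set qd = qs: 597 - 3.5p = -118 + 8p.
715 = 11.5p, so p* = 1430/23.
q* = 597 − 3.5(1430/23) = 8726/23.

p* = 1430/23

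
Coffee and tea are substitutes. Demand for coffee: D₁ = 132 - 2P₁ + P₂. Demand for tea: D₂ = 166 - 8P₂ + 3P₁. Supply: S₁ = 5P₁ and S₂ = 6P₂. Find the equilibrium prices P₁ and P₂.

P₁ = 21.2, P₂ = 16.4

Market 1: 132 - 2P₁ + P₂ = 5P₁ → 7P₁ - P₂ = 132.
Market 2: 14P₂ - 3P₁ = 166.
Eliminating P₂: 14×(1) + 1×(2) gives 95P₁ = 2014, so P₁ = 21.2.
Back-substitute into (2): P₂ = (166 + 3×21.2) / 14 = 16.4.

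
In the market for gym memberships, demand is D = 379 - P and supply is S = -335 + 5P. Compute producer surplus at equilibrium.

Producer surplus = 6760

Equilibrium: 379 - P = -335 + 5P gives P* = 119, Q* = 260.
Supply starts at P = 67 (where S = 0).
PS = ½(119 − 67)(260) = 6760.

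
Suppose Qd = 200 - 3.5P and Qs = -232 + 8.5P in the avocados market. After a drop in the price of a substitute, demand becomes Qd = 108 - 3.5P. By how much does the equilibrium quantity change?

Original equilibrium: P* = 36, Q* = 74.
New equilibrium: 108 - 3.5P = -232 + 8.5P, so 340 = 12P and P' = 85/3; Q' = 108 − 3.5(85/3) = 53/6.
Change in quantity: 53/6 − 74 = -391/6.

ΔQ = -391/6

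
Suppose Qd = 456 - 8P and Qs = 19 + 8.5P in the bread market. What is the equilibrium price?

Set Qd = Qs: 456 - 8P = 19 + 8.5P.
437 = 16.5P, so P* = 874/33.
Q* = 456 − 8(874/33) = 8056/33.

P* = 874/33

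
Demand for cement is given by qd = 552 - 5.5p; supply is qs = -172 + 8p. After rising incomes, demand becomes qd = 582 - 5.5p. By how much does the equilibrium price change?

Original equilibrium: p* = 1448/27, q* = 6940/27.
New equilibrium: 582 - 5.5p = -172 + 8p, so 754 = 13.5p and p' = 1508/27; q' = 582 − 5.5(1508/27) = 7420/27.
Change in price: 1508/27 − 1448/27 = 20/9.

Δp = 20/9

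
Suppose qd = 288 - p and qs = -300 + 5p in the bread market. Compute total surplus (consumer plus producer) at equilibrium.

Equilibrium: 288 - p = -300 + 5p gives p* = 98, q* = 190.
Demand choke price: p = 288; supply starts at p = 60.
CS = ½(288 − 98)(190) = 18050; PS = ½(98 − 60)(190) = 3610.

Total surplus = 21660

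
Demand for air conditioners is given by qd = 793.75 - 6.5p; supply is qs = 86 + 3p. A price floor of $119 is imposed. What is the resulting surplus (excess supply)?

Equilibrium price would be p* = 74.5, so the floor at 119 binds.
At p = 119: qd = 20.25, qs = 443.
Surplus = 443 − 20.25 = 422.75.

Surplus = 422.75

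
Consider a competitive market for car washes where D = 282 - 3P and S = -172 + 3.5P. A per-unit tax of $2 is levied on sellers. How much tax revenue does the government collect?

Tax revenue = 1800/13

Pre-tax equilibrium: P* = 908/13, Q* = 942/13.
Tax on sellers shifts supply to S = -172 + 3.5(P − 2) = -179 + 3.5P.
282 - 3P = -179 + 3.5P gives buyer price Pb = 922/13; sellers receive Ps = 922/13 − 2 = 896/13.
New quantity: Q = 282 − 3(922/13) = 900/13.
Revenue = 2 × 900/13 = 1800/13.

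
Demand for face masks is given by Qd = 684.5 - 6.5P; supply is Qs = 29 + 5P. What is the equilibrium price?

P* = 57

Set Qd = Qs: 684.5 - 6.5P = 29 + 5P.
655.5 = 11.5P, so P* = 57.
Q* = 684.5 − 6.5(57) = 314.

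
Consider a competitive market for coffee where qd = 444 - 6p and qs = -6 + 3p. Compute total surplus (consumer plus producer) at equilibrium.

Total surplus = 5184

Equilibrium: 444 - 6p = -6 + 3p gives p* = 50, q* = 144.
Demand choke price: p = 74; supply starts at p = 2.
CS = ½(74 − 50)(144) = 1728; PS = ½(50 − 2)(144) = 3456.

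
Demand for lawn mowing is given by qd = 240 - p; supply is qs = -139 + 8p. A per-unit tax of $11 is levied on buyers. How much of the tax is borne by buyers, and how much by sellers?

Buyers bear 88/9, sellers bear 11/9

Pre-tax equilibrium: p* = 379/9, q* = 1781/9.
Tax on buyers shifts demand to qd = 240 − 1(p + 11) = 229 - p.
229 - p = -139 + 8p gives seller price ps = 368/9; buyers pay pb = 368/9 + 11 = 467/9.
New quantity: q = 240 − 1(467/9) = 1693/9.
Buyer burden = 467/9 − 379/9 = 88/9; seller burden = 379/9 − 368/9 = 11/9.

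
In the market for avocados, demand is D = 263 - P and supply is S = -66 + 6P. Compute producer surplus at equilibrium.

Equilibrium: 263 - P = -66 + 6P gives P* = 47, Q* = 216.
Supply starts at P = 11 (where S = 0).
PS = ½(47 − 11)(216) = 3888.

Producer surplus = 3888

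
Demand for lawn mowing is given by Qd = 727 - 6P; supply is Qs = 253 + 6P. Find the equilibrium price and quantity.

P* = 39.5, Q* = 490

Set Qd = Qs: 727 - 6P = 253 + 6P.
474 = 12P, so P* = 39.5.
Q* = 727 − 6(39.5) = 490.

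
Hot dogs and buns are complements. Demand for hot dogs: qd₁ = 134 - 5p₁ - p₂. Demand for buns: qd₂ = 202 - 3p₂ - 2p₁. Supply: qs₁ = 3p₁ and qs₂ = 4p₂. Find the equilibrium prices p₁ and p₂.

p₁ = 368/27, p₂ = 674/27

Market 1: 134 - 5p₁ - p₂ = 3p₁ → 8p₁ + p₂ = 134.
Market 2: 7p₂ + 2p₁ = 202.
Eliminating p₂: 7×(1) − 1×(2) gives 54p₁ = 736, so p₁ = 368/27.
Back-substitute into (2): p₂ = (202 − 2×368/27) / 7 = 674/27.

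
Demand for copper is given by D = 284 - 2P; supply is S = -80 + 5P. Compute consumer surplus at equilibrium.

Equilibrium: 284 - 2P = -80 + 5P gives P* = 52, Q* = 180.
Demand choke price (D = 0): P = 142.
CS = ½(142 − 52)(180) = 8100.

Consumer surplus = 8100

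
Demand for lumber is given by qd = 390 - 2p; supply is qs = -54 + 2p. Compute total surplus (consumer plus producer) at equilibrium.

Total surplus = 14112

Equilibrium: 390 - 2p = -54 + 2p gives p* = 111, q* = 168.
Demand choke price: p = 195; supply starts at p = 27.
CS = ½(195 − 111)(168) = 7056; PS = ½(111 − 27)(168) = 7056.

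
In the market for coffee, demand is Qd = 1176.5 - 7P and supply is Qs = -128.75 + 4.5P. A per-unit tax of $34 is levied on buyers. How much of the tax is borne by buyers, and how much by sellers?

Pre-tax equilibrium: P* = 113.5, Q* = 382.
Tax on buyers shifts demand to Qd = 1176.5 − 7(P + 34) = 938.5 - 7P.
938.5 - 7P = -128.75 + 4.5P gives seller price Ps = 4269/46; buyers pay Pb = 4269/46 + 34 = 5833/46.
New quantity: Q = 1176.5 − 7(5833/46) = 6644/23.
Buyer burden = 5833/46 − 113.5 = 306/23; seller burden = 113.5 − 4269/46 = 476/23.

Buyers bear 306/23, sellers bear 476/23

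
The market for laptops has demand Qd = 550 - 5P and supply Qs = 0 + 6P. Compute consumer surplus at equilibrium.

Equilibrium: 550 - 5P = 0 + 6P gives P* = 50, Q* = 300.
Demand choke price (Qd = 0): P = 110.
CS = ½(110 − 50)(300) = 9000.

Consumer surplus = 9000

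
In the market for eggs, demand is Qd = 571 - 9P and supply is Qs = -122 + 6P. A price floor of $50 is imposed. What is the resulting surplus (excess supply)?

Surplus = 57

Equilibrium price would be P* = 46.2, so the floor at 50 binds.
At P = 50: Qd = 121, Qs = 178.
Surplus = 178 − 121 = 57.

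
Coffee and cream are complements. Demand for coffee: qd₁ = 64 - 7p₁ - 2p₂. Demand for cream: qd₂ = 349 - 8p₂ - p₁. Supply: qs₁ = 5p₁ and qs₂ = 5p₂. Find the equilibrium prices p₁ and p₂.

Market 1: 64 - 7p₁ - 2p₂ = 5p₁ → 12p₁ + 2p₂ = 64.
Market 2: 13p₂ + p₁ = 349.
Eliminating p₂: 13×(1) − 2×(2) gives 154p₁ = 134, so p₁ = 67/77.
Back-substitute into (2): p₂ = (349 − 1×67/77) / 13 = 2062/77.

p₁ = 67/77, p₂ = 2062/77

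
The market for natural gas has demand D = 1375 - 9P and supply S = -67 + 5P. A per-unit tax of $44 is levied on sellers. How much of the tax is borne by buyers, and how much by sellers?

Pre-tax equilibrium: P* = 103, Q* = 448.
Tax on sellers shifts supply to S = -67 + 5(P − 44) = -287 + 5P.
1375 - 9P = -287 + 5P gives buyer price Pb = 831/7; sellers receive Ps = 831/7 − 44 = 523/7.
New quantity: Q = 1375 − 9(831/7) = 2146/7.
Buyer burden = 831/7 − 103 = 110/7; seller burden = 103 − 523/7 = 198/7.

Buyers bear 110/7, sellers bear 198/7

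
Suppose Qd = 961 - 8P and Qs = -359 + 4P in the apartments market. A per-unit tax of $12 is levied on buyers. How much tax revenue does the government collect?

Pre-tax equilibrium: P* = 110, Q* = 81.
Tax on buyers shifts demand to Qd = 961 − 8(P + 12) = 865 - 8P.
865 - 8P = -359 + 4P gives seller price Ps = 102; buyers pay Pb = 102 + 12 = 114.
New quantity: Q = 961 − 8(114) = 49.
Revenue = 12 × 49 = 588.

Tax revenue = 588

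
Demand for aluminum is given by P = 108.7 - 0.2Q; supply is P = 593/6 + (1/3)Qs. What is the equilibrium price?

Set the two price expressions equal: 108.7 - 0.2Q = 593/6 + (1/3)Q.
148/15 = (8/15)Q, so Q* = 18.5.
P* = 108.7 − (0.2)(18.5) = 105.

P* = 105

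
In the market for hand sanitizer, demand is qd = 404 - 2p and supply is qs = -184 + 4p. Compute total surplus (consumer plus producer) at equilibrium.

Total surplus = 16224

Equilibrium: 404 - 2p = -184 + 4p gives p* = 98, q* = 208.
Demand choke price: p = 202; supply starts at p = 46.
CS = ½(202 − 98)(208) = 10816; PS = ½(98 − 46)(208) = 5408.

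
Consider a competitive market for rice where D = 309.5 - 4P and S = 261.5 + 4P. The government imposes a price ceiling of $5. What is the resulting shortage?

Shortage = 8

Equilibrium price would be P* = 6, so the ceiling at 5 binds.
At P = 5: D = 309.5 − 4(5) = 289.5, S = 261.5 + 4(5) = 281.5.
Shortage = 289.5 − 281.5 = 8.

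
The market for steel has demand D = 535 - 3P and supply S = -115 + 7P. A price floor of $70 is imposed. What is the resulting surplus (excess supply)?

Surplus = 50

Equilibrium price would be P* = 65, so the floor at 70 binds.
At P = 70: D = 325, S = 375.
Surplus = 375 − 325 = 50.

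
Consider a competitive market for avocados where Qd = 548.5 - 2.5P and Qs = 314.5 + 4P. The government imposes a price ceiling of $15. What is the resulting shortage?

Equilibrium price would be P* = 36, so the ceiling at 15 binds.
At P = 15: Qd = 548.5 − 2.5(15) = 511, Qs = 314.5 + 4(15) = 374.5.
Shortage = 511 − 374.5 = 136.5.

Shortage = 136.5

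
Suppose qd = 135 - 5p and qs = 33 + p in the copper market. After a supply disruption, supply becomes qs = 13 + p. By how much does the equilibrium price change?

Original equilibrium: p* = 17, q* = 50.
New equilibrium: 135 - 5p = 13 + p, so 122 = 6p and p' = 61/3; q' = 135 − 5(61/3) = 100/3.
Change in price: 61/3 − 17 = 10/3.

Δp = 10/3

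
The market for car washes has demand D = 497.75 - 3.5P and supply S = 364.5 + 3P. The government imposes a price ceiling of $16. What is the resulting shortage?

Equilibrium price would be P* = 20.5, so the ceiling at 16 binds.
At P = 16: D = 497.75 − 3.5(16) = 441.75, S = 364.5 + 3(16) = 412.5.
Shortage = 441.75 − 412.5 = 29.25.

Shortage = 29.25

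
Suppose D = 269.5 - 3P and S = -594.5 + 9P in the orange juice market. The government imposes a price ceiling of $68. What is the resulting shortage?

Shortage = 48

Equilibrium price would be P* = 72, so the ceiling at 68 binds.
At P = 68: D = 269.5 − 3(68) = 65.5, S = -594.5 + 9(68) = 17.5.
Shortage = 65.5 − 17.5 = 48.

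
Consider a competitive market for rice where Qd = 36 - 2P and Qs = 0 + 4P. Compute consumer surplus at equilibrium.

Consumer surplus = 144

Equilibrium: 36 - 2P = 0 + 4P gives P* = 6, Q* = 24.
Demand choke price (Qd = 0): P = 18.
CS = ½(18 − 6)(24) = 144.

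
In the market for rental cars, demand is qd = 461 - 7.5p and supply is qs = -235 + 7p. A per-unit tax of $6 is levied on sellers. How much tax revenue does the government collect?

Tax revenue = 13794/29

Pre-tax equilibrium: p* = 48, q* = 101.
Tax on sellers shifts supply to qs = -235 + 7(p − 6) = -277 + 7p.
461 - 7.5p = -277 + 7p gives buyer price pb = 1476/29; sellers receive ps = 1476/29 − 6 = 1302/29.
New quantity: q = 461 − 7.5(1476/29) = 2299/29.
Revenue = 6 × 2299/29 = 13794/29.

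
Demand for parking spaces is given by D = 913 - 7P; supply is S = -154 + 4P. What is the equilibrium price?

P* = 97

Set D = S: 913 - 7P = -154 + 4P.
1067 = 11P, so P* = 97.
Q* = 913 − 7(97) = 234.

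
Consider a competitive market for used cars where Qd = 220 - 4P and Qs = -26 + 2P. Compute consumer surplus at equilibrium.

Equilibrium: 220 - 4P = -26 + 2P gives P* = 41, Q* = 56.
Demand choke price (Qd = 0): P = 55.
CS = ½(55 − 41)(56) = 392.

Consumer surplus = 392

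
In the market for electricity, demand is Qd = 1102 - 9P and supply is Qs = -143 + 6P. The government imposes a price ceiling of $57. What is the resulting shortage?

Shortage = 390

Equilibrium price would be P* = 83, so the ceiling at 57 binds.
At P = 57: Qd = 1102 − 9(57) = 589, Qs = -143 + 6(57) = 199.
Shortage = 589 − 199 = 390.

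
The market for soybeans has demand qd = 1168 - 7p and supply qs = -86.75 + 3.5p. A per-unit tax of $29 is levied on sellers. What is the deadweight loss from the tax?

Deadweight loss = 5887/6

Pre-tax equilibrium: p* = 119.5, q* = 331.5.
Tax on sellers shifts supply to qs = -86.75 + 3.5(p − 29) = -188.25 + 3.5p.
1168 - 7p = -188.25 + 3.5p gives buyer price pb = 775/6; sellers receive ps = 775/6 − 29 = 601/6.
New quantity: q = 1168 − 7(775/6) = 1583/6.
DWL = ½ × 29 × (331.5 − 1583/6) = 5887/6.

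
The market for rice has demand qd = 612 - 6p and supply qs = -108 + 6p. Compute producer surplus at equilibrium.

Equilibrium: 612 - 6p = -108 + 6p gives p* = 60, q* = 252.
Supply starts at p = 18 (where qs = 0).
PS = ½(60 − 18)(252) = 5292.

Producer surplus = 5292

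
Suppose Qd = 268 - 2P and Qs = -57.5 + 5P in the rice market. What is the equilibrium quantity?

Q* = 175

Set Qd = Qs: 268 - 2P = -57.5 + 5P.
325.5 = 7P, so P* = 46.5.
Q* = 268 − 2(46.5) = 175.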